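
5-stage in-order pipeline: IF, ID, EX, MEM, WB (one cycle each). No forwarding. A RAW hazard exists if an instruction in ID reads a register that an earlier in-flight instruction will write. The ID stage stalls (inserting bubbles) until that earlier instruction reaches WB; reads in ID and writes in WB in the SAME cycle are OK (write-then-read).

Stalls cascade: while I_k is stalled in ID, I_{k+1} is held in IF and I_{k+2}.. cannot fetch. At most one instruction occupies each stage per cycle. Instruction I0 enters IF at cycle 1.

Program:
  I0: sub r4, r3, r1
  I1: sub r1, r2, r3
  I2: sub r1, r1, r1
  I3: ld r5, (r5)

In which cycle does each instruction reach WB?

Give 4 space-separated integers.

I0 sub r4 <- r3,r1: IF@1 ID@2 stall=0 (-) EX@3 MEM@4 WB@5
I1 sub r1 <- r2,r3: IF@2 ID@3 stall=0 (-) EX@4 MEM@5 WB@6
I2 sub r1 <- r1,r1: IF@3 ID@4 stall=2 (RAW on I1.r1 (WB@6)) EX@7 MEM@8 WB@9
I3 ld r5 <- r5: IF@4 ID@7 stall=0 (-) EX@8 MEM@9 WB@10

Answer: 5 6 9 10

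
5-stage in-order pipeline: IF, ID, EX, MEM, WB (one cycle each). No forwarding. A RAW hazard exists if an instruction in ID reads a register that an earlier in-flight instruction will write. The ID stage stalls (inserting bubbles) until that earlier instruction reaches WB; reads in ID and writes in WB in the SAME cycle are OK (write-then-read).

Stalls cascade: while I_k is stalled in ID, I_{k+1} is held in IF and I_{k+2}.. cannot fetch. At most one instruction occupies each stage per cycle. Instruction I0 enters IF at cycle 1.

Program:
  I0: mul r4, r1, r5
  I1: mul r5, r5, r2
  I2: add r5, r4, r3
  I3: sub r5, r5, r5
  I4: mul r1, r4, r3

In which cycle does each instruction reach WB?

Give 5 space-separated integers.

Answer: 5 6 8 11 12

Derivation:
I0 mul r4 <- r1,r5: IF@1 ID@2 stall=0 (-) EX@3 MEM@4 WB@5
I1 mul r5 <- r5,r2: IF@2 ID@3 stall=0 (-) EX@4 MEM@5 WB@6
I2 add r5 <- r4,r3: IF@3 ID@4 stall=1 (RAW on I0.r4 (WB@5)) EX@6 MEM@7 WB@8
I3 sub r5 <- r5,r5: IF@4 ID@6 stall=2 (RAW on I2.r5 (WB@8)) EX@9 MEM@10 WB@11
I4 mul r1 <- r4,r3: IF@6 ID@9 stall=0 (-) EX@10 MEM@11 WB@12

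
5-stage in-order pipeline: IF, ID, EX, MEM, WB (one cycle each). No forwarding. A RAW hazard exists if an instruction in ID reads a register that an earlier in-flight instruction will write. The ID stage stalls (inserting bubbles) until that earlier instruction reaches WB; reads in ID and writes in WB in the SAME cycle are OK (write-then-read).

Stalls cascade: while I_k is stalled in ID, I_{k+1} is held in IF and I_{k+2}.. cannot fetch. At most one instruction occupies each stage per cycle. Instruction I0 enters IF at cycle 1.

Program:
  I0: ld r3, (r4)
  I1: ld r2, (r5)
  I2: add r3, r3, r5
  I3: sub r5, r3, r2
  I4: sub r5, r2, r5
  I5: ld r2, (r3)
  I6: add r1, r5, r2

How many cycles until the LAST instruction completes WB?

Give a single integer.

I0 ld r3 <- r4: IF@1 ID@2 stall=0 (-) EX@3 MEM@4 WB@5
I1 ld r2 <- r5: IF@2 ID@3 stall=0 (-) EX@4 MEM@5 WB@6
I2 add r3 <- r3,r5: IF@3 ID@4 stall=1 (RAW on I0.r3 (WB@5)) EX@6 MEM@7 WB@8
I3 sub r5 <- r3,r2: IF@4 ID@6 stall=2 (RAW on I2.r3 (WB@8)) EX@9 MEM@10 WB@11
I4 sub r5 <- r2,r5: IF@6 ID@9 stall=2 (RAW on I3.r5 (WB@11)) EX@12 MEM@13 WB@14
I5 ld r2 <- r3: IF@9 ID@12 stall=0 (-) EX@13 MEM@14 WB@15
I6 add r1 <- r5,r2: IF@12 ID@13 stall=2 (RAW on I5.r2 (WB@15)) EX@16 MEM@17 WB@18

Answer: 18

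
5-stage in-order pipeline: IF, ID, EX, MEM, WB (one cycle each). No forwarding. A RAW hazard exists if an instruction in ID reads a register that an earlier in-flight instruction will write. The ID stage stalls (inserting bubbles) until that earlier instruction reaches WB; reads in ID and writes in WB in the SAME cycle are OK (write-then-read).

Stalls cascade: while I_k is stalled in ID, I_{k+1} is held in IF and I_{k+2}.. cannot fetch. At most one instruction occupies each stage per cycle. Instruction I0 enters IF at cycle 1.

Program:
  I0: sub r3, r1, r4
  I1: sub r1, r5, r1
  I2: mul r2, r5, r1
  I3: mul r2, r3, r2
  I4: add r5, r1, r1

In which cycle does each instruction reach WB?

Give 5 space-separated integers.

I0 sub r3 <- r1,r4: IF@1 ID@2 stall=0 (-) EX@3 MEM@4 WB@5
I1 sub r1 <- r5,r1: IF@2 ID@3 stall=0 (-) EX@4 MEM@5 WB@6
I2 mul r2 <- r5,r1: IF@3 ID@4 stall=2 (RAW on I1.r1 (WB@6)) EX@7 MEM@8 WB@9
I3 mul r2 <- r3,r2: IF@4 ID@7 stall=2 (RAW on I2.r2 (WB@9)) EX@10 MEM@11 WB@12
I4 add r5 <- r1,r1: IF@7 ID@10 stall=0 (-) EX@11 MEM@12 WB@13

Answer: 5 6 9 12 13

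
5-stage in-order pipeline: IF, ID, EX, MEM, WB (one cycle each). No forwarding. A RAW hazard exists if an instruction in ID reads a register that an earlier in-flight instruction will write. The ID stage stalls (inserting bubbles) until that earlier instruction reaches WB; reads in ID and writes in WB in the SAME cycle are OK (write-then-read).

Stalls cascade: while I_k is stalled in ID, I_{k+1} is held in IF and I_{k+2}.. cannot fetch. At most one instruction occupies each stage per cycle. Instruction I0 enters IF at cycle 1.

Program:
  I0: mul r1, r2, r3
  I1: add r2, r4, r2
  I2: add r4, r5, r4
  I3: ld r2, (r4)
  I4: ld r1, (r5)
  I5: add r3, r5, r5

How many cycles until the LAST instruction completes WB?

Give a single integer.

I0 mul r1 <- r2,r3: IF@1 ID@2 stall=0 (-) EX@3 MEM@4 WB@5
I1 add r2 <- r4,r2: IF@2 ID@3 stall=0 (-) EX@4 MEM@5 WB@6
I2 add r4 <- r5,r4: IF@3 ID@4 stall=0 (-) EX@5 MEM@6 WB@7
I3 ld r2 <- r4: IF@4 ID@5 stall=2 (RAW on I2.r4 (WB@7)) EX@8 MEM@9 WB@10
I4 ld r1 <- r5: IF@5 ID@8 stall=0 (-) EX@9 MEM@10 WB@11
I5 add r3 <- r5,r5: IF@8 ID@9 stall=0 (-) EX@10 MEM@11 WB@12

Answer: 12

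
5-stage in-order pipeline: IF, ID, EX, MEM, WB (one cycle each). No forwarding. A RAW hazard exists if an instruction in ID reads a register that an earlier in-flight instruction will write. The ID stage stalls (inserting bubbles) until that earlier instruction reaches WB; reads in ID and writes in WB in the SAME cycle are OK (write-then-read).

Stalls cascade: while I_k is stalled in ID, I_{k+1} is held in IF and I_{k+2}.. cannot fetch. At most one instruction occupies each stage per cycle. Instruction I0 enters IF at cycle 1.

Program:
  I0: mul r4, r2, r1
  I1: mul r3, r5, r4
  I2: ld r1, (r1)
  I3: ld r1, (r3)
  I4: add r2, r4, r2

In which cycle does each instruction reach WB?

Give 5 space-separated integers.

Answer: 5 8 9 11 12

Derivation:
I0 mul r4 <- r2,r1: IF@1 ID@2 stall=0 (-) EX@3 MEM@4 WB@5
I1 mul r3 <- r5,r4: IF@2 ID@3 stall=2 (RAW on I0.r4 (WB@5)) EX@6 MEM@7 WB@8
I2 ld r1 <- r1: IF@3 ID@6 stall=0 (-) EX@7 MEM@8 WB@9
I3 ld r1 <- r3: IF@6 ID@7 stall=1 (RAW on I1.r3 (WB@8)) EX@9 MEM@10 WB@11
I4 add r2 <- r4,r2: IF@7 ID@9 stall=0 (-) EX@10 MEM@11 WB@12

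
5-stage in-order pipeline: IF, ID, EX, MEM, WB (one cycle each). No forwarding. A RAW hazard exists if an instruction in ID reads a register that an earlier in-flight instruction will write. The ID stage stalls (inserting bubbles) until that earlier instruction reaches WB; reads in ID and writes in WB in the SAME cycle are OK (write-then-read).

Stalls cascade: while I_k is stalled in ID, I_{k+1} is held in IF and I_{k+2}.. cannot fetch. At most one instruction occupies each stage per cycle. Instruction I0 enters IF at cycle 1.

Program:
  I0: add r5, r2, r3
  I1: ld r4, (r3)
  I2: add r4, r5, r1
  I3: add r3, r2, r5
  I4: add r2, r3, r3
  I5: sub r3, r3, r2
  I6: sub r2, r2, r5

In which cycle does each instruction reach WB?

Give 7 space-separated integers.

I0 add r5 <- r2,r3: IF@1 ID@2 stall=0 (-) EX@3 MEM@4 WB@5
I1 ld r4 <- r3: IF@2 ID@3 stall=0 (-) EX@4 MEM@5 WB@6
I2 add r4 <- r5,r1: IF@3 ID@4 stall=1 (RAW on I0.r5 (WB@5)) EX@6 MEM@7 WB@8
I3 add r3 <- r2,r5: IF@4 ID@6 stall=0 (-) EX@7 MEM@8 WB@9
I4 add r2 <- r3,r3: IF@6 ID@7 stall=2 (RAW on I3.r3 (WB@9)) EX@10 MEM@11 WB@12
I5 sub r3 <- r3,r2: IF@7 ID@10 stall=2 (RAW on I4.r2 (WB@12)) EX@13 MEM@14 WB@15
I6 sub r2 <- r2,r5: IF@10 ID@13 stall=0 (-) EX@14 MEM@15 WB@16

Answer: 5 6 8 9 12 15 16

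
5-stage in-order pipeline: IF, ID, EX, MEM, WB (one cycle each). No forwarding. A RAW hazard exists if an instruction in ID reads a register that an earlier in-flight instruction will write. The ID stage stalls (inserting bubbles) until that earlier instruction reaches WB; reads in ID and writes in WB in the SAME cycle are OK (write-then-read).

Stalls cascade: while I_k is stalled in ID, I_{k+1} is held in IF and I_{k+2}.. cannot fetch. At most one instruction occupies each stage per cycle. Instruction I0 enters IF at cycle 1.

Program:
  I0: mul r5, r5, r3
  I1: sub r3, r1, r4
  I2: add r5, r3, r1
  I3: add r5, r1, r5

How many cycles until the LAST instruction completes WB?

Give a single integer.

Answer: 12

Derivation:
I0 mul r5 <- r5,r3: IF@1 ID@2 stall=0 (-) EX@3 MEM@4 WB@5
I1 sub r3 <- r1,r4: IF@2 ID@3 stall=0 (-) EX@4 MEM@5 WB@6
I2 add r5 <- r3,r1: IF@3 ID@4 stall=2 (RAW on I1.r3 (WB@6)) EX@7 MEM@8 WB@9
I3 add r5 <- r1,r5: IF@4 ID@7 stall=2 (RAW on I2.r5 (WB@9)) EX@10 MEM@11 WB@12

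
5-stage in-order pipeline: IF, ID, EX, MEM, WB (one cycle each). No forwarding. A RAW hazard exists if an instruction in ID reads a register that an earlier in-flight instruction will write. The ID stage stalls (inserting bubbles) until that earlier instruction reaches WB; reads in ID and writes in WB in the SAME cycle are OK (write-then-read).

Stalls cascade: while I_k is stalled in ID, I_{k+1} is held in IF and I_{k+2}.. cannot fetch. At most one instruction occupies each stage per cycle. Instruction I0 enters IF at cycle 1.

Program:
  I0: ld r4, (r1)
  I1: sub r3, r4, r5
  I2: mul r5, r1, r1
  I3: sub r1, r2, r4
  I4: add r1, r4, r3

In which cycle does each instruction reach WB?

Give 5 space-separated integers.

I0 ld r4 <- r1: IF@1 ID@2 stall=0 (-) EX@3 MEM@4 WB@5
I1 sub r3 <- r4,r5: IF@2 ID@3 stall=2 (RAW on I0.r4 (WB@5)) EX@6 MEM@7 WB@8
I2 mul r5 <- r1,r1: IF@3 ID@6 stall=0 (-) EX@7 MEM@8 WB@9
I3 sub r1 <- r2,r4: IF@6 ID@7 stall=0 (-) EX@8 MEM@9 WB@10
I4 add r1 <- r4,r3: IF@7 ID@8 stall=0 (-) EX@9 MEM@10 WB@11

Answer: 5 8 9 10 11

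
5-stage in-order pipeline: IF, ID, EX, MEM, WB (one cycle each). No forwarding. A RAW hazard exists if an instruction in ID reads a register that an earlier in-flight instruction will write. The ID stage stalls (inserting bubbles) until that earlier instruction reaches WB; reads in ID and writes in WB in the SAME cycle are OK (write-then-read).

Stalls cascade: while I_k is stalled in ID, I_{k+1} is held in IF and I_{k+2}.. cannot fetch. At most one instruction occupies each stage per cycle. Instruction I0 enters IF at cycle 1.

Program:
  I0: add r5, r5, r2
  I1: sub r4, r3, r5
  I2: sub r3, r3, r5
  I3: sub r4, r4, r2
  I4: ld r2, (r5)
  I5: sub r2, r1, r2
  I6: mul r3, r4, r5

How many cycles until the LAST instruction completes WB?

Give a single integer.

I0 add r5 <- r5,r2: IF@1 ID@2 stall=0 (-) EX@3 MEM@4 WB@5
I1 sub r4 <- r3,r5: IF@2 ID@3 stall=2 (RAW on I0.r5 (WB@5)) EX@6 MEM@7 WB@8
I2 sub r3 <- r3,r5: IF@3 ID@6 stall=0 (-) EX@7 MEM@8 WB@9
I3 sub r4 <- r4,r2: IF@6 ID@7 stall=1 (RAW on I1.r4 (WB@8)) EX@9 MEM@10 WB@11
I4 ld r2 <- r5: IF@7 ID@9 stall=0 (-) EX@10 MEM@11 WB@12
I5 sub r2 <- r1,r2: IF@9 ID@10 stall=2 (RAW on I4.r2 (WB@12)) EX@13 MEM@14 WB@15
I6 mul r3 <- r4,r5: IF@10 ID@13 stall=0 (-) EX@14 MEM@15 WB@16

Answer: 16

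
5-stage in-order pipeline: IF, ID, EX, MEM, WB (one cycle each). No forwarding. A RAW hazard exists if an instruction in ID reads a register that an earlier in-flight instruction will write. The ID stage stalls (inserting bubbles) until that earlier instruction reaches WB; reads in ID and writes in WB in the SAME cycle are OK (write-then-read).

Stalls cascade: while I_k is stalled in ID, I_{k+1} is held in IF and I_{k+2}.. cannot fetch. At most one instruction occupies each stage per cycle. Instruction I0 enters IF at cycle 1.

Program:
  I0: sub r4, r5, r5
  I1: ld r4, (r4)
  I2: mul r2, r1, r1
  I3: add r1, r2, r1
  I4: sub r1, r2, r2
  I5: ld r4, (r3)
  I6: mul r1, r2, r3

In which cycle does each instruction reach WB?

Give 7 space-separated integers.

I0 sub r4 <- r5,r5: IF@1 ID@2 stall=0 (-) EX@3 MEM@4 WB@5
I1 ld r4 <- r4: IF@2 ID@3 stall=2 (RAW on I0.r4 (WB@5)) EX@6 MEM@7 WB@8
I2 mul r2 <- r1,r1: IF@3 ID@6 stall=0 (-) EX@7 MEM@8 WB@9
I3 add r1 <- r2,r1: IF@6 ID@7 stall=2 (RAW on I2.r2 (WB@9)) EX@10 MEM@11 WB@12
I4 sub r1 <- r2,r2: IF@7 ID@10 stall=0 (-) EX@11 MEM@12 WB@13
I5 ld r4 <- r3: IF@10 ID@11 stall=0 (-) EX@12 MEM@13 WB@14
I6 mul r1 <- r2,r3: IF@11 ID@12 stall=0 (-) EX@13 MEM@14 WB@15

Answer: 5 8 9 12 13 14 15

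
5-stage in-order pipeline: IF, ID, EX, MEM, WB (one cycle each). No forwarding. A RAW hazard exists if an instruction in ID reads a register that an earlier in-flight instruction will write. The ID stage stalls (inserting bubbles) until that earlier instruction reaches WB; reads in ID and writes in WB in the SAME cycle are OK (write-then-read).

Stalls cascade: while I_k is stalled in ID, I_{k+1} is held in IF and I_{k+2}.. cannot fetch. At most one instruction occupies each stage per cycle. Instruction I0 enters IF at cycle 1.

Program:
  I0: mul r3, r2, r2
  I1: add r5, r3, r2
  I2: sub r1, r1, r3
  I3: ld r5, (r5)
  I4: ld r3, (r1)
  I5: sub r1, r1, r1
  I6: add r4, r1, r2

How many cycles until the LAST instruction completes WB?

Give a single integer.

I0 mul r3 <- r2,r2: IF@1 ID@2 stall=0 (-) EX@3 MEM@4 WB@5
I1 add r5 <- r3,r2: IF@2 ID@3 stall=2 (RAW on I0.r3 (WB@5)) EX@6 MEM@7 WB@8
I2 sub r1 <- r1,r3: IF@3 ID@6 stall=0 (-) EX@7 MEM@8 WB@9
I3 ld r5 <- r5: IF@6 ID@7 stall=1 (RAW on I1.r5 (WB@8)) EX@9 MEM@10 WB@11
I4 ld r3 <- r1: IF@7 ID@9 stall=0 (-) EX@10 MEM@11 WB@12
I5 sub r1 <- r1,r1: IF@9 ID@10 stall=0 (-) EX@11 MEM@12 WB@13
I6 add r4 <- r1,r2: IF@10 ID@11 stall=2 (RAW on I5.r1 (WB@13)) EX@14 MEM@15 WB@16

Answer: 16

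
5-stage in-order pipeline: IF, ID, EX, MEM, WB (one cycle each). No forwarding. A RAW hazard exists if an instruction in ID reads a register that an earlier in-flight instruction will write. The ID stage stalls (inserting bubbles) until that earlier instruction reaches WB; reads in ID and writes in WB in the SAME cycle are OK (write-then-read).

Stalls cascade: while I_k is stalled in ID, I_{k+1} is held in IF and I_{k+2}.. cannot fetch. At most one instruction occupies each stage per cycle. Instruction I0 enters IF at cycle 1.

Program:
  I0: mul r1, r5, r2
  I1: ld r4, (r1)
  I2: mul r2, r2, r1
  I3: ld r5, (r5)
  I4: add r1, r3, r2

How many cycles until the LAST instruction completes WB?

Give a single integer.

I0 mul r1 <- r5,r2: IF@1 ID@2 stall=0 (-) EX@3 MEM@4 WB@5
I1 ld r4 <- r1: IF@2 ID@3 stall=2 (RAW on I0.r1 (WB@5)) EX@6 MEM@7 WB@8
I2 mul r2 <- r2,r1: IF@3 ID@6 stall=0 (-) EX@7 MEM@8 WB@9
I3 ld r5 <- r5: IF@6 ID@7 stall=0 (-) EX@8 MEM@9 WB@10
I4 add r1 <- r3,r2: IF@7 ID@8 stall=1 (RAW on I2.r2 (WB@9)) EX@10 MEM@11 WB@12

Answer: 12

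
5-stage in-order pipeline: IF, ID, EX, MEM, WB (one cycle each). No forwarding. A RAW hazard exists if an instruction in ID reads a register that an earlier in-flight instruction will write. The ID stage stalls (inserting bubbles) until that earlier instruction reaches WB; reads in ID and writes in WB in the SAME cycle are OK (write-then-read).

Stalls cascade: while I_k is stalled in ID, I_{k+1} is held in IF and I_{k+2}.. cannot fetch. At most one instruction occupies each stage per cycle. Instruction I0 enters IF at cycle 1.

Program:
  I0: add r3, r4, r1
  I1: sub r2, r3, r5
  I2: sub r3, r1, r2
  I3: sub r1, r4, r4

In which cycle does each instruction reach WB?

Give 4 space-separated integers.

Answer: 5 8 11 12

Derivation:
I0 add r3 <- r4,r1: IF@1 ID@2 stall=0 (-) EX@3 MEM@4 WB@5
I1 sub r2 <- r3,r5: IF@2 ID@3 stall=2 (RAW on I0.r3 (WB@5)) EX@6 MEM@7 WB@8
I2 sub r3 <- r1,r2: IF@3 ID@6 stall=2 (RAW on I1.r2 (WB@8)) EX@9 MEM@10 WB@11
I3 sub r1 <- r4,r4: IF@6 ID@9 stall=0 (-) EX@10 MEM@11 WB@12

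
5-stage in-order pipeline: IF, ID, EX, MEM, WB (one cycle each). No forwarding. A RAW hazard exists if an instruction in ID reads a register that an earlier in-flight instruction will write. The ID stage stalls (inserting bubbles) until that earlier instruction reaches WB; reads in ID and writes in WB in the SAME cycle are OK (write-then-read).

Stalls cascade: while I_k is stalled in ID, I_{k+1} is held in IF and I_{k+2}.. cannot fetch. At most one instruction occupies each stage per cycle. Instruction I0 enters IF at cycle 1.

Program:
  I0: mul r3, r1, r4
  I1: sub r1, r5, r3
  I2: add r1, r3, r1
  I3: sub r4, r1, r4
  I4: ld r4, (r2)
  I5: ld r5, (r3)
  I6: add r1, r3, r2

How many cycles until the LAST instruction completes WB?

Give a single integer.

Answer: 17

Derivation:
I0 mul r3 <- r1,r4: IF@1 ID@2 stall=0 (-) EX@3 MEM@4 WB@5
I1 sub r1 <- r5,r3: IF@2 ID@3 stall=2 (RAW on I0.r3 (WB@5)) EX@6 MEM@7 WB@8
I2 add r1 <- r3,r1: IF@3 ID@6 stall=2 (RAW on I1.r1 (WB@8)) EX@9 MEM@10 WB@11
I3 sub r4 <- r1,r4: IF@6 ID@9 stall=2 (RAW on I2.r1 (WB@11)) EX@12 MEM@13 WB@14
I4 ld r4 <- r2: IF@9 ID@12 stall=0 (-) EX@13 MEM@14 WB@15
I5 ld r5 <- r3: IF@12 ID@13 stall=0 (-) EX@14 MEM@15 WB@16
I6 add r1 <- r3,r2: IF@13 ID@14 stall=0 (-) EX@15 MEM@16 WB@17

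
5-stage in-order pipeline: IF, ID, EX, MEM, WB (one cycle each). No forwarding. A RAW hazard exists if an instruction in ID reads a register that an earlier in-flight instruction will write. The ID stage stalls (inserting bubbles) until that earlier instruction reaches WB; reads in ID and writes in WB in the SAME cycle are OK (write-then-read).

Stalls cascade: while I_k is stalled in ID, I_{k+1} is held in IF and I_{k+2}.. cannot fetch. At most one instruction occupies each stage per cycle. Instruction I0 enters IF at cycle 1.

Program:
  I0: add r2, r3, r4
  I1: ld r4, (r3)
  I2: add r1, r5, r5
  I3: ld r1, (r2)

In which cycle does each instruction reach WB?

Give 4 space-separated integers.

Answer: 5 6 7 8

Derivation:
I0 add r2 <- r3,r4: IF@1 ID@2 stall=0 (-) EX@3 MEM@4 WB@5
I1 ld r4 <- r3: IF@2 ID@3 stall=0 (-) EX@4 MEM@5 WB@6
I2 add r1 <- r5,r5: IF@3 ID@4 stall=0 (-) EX@5 MEM@6 WB@7
I3 ld r1 <- r2: IF@4 ID@5 stall=0 (-) EX@6 MEM@7 WB@8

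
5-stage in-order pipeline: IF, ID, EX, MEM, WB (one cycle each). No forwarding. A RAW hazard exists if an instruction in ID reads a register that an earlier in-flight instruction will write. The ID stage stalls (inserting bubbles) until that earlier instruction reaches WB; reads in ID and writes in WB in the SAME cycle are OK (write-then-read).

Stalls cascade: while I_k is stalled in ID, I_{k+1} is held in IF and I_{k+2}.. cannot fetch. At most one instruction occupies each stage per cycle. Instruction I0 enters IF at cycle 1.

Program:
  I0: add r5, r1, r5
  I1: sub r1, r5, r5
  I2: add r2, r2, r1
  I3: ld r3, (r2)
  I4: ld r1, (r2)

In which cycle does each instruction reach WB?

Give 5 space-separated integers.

Answer: 5 8 11 14 15

Derivation:
I0 add r5 <- r1,r5: IF@1 ID@2 stall=0 (-) EX@3 MEM@4 WB@5
I1 sub r1 <- r5,r5: IF@2 ID@3 stall=2 (RAW on I0.r5 (WB@5)) EX@6 MEM@7 WB@8
I2 add r2 <- r2,r1: IF@3 ID@6 stall=2 (RAW on I1.r1 (WB@8)) EX@9 MEM@10 WB@11
I3 ld r3 <- r2: IF@6 ID@9 stall=2 (RAW on I2.r2 (WB@11)) EX@12 MEM@13 WB@14
I4 ld r1 <- r2: IF@9 ID@12 stall=0 (-) EX@13 MEM@14 WB@15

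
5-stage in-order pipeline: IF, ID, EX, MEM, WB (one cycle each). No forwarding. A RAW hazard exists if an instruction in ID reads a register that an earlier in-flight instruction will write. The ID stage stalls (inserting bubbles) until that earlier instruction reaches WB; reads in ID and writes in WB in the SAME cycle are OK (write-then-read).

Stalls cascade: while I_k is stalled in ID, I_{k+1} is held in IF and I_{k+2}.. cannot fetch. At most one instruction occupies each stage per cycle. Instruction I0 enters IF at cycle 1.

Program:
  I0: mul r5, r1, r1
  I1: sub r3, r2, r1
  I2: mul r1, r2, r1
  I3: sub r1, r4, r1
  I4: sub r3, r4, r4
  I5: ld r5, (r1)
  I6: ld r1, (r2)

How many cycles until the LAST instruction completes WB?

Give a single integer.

Answer: 14

Derivation:
I0 mul r5 <- r1,r1: IF@1 ID@2 stall=0 (-) EX@3 MEM@4 WB@5
I1 sub r3 <- r2,r1: IF@2 ID@3 stall=0 (-) EX@4 MEM@5 WB@6
I2 mul r1 <- r2,r1: IF@3 ID@4 stall=0 (-) EX@5 MEM@6 WB@7
I3 sub r1 <- r4,r1: IF@4 ID@5 stall=2 (RAW on I2.r1 (WB@7)) EX@8 MEM@9 WB@10
I4 sub r3 <- r4,r4: IF@5 ID@8 stall=0 (-) EX@9 MEM@10 WB@11
I5 ld r5 <- r1: IF@8 ID@9 stall=1 (RAW on I3.r1 (WB@10)) EX@11 MEM@12 WB@13
I6 ld r1 <- r2: IF@9 ID@11 stall=0 (-) EX@12 MEM@13 WB@14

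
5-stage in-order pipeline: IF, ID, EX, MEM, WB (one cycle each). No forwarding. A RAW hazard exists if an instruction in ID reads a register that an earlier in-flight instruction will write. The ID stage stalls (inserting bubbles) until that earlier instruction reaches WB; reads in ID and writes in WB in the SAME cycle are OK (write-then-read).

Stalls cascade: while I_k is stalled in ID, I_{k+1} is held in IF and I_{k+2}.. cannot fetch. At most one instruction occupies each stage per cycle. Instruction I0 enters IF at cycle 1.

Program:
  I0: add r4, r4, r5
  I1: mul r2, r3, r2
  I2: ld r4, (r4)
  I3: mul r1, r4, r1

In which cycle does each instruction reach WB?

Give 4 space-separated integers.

Answer: 5 6 8 11

Derivation:
I0 add r4 <- r4,r5: IF@1 ID@2 stall=0 (-) EX@3 MEM@4 WB@5
I1 mul r2 <- r3,r2: IF@2 ID@3 stall=0 (-) EX@4 MEM@5 WB@6
I2 ld r4 <- r4: IF@3 ID@4 stall=1 (RAW on I0.r4 (WB@5)) EX@6 MEM@7 WB@8
I3 mul r1 <- r4,r1: IF@4 ID@6 stall=2 (RAW on I2.r4 (WB@8)) EX@9 MEM@10 WB@11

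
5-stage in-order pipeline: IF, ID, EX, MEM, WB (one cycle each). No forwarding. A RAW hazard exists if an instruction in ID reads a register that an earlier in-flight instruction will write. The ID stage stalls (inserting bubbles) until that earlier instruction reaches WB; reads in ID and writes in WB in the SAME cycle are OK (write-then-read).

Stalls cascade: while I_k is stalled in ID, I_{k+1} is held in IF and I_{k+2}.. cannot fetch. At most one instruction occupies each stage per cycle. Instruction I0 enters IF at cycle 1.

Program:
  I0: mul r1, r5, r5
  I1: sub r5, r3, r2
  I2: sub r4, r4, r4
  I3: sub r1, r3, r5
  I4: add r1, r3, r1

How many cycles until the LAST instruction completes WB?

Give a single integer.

Answer: 12

Derivation:
I0 mul r1 <- r5,r5: IF@1 ID@2 stall=0 (-) EX@3 MEM@4 WB@5
I1 sub r5 <- r3,r2: IF@2 ID@3 stall=0 (-) EX@4 MEM@5 WB@6
I2 sub r4 <- r4,r4: IF@3 ID@4 stall=0 (-) EX@5 MEM@6 WB@7
I3 sub r1 <- r3,r5: IF@4 ID@5 stall=1 (RAW on I1.r5 (WB@6)) EX@7 MEM@8 WB@9
I4 add r1 <- r3,r1: IF@5 ID@7 stall=2 (RAW on I3.r1 (WB@9)) EX@10 MEM@11 WB@12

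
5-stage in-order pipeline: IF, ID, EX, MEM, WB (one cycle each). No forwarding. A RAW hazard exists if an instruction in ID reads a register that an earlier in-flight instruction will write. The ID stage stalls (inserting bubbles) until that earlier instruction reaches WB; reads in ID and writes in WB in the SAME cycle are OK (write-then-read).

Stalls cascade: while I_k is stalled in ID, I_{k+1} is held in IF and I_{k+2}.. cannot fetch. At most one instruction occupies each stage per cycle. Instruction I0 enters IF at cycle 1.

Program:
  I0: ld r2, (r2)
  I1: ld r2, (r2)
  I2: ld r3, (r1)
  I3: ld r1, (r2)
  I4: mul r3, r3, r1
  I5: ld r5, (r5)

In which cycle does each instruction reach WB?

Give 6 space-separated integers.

Answer: 5 8 9 11 14 15

Derivation:
I0 ld r2 <- r2: IF@1 ID@2 stall=0 (-) EX@3 MEM@4 WB@5
I1 ld r2 <- r2: IF@2 ID@3 stall=2 (RAW on I0.r2 (WB@5)) EX@6 MEM@7 WB@8
I2 ld r3 <- r1: IF@3 ID@6 stall=0 (-) EX@7 MEM@8 WB@9
I3 ld r1 <- r2: IF@6 ID@7 stall=1 (RAW on I1.r2 (WB@8)) EX@9 MEM@10 WB@11
I4 mul r3 <- r3,r1: IF@7 ID@9 stall=2 (RAW on I3.r1 (WB@11)) EX@12 MEM@13 WB@14
I5 ld r5 <- r5: IF@9 ID@12 stall=0 (-) EX@13 MEM@14 WB@15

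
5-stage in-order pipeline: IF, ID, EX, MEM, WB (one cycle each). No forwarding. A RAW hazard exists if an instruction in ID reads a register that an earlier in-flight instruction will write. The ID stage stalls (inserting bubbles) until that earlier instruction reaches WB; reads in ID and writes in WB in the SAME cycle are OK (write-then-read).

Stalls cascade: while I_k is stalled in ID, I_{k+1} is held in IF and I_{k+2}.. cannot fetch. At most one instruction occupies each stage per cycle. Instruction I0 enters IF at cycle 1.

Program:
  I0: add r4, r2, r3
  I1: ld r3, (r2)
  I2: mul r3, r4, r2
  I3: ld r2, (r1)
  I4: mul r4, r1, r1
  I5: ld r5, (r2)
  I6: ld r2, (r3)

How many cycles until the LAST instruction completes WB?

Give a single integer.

Answer: 13

Derivation:
I0 add r4 <- r2,r3: IF@1 ID@2 stall=0 (-) EX@3 MEM@4 WB@5
I1 ld r3 <- r2: IF@2 ID@3 stall=0 (-) EX@4 MEM@5 WB@6
I2 mul r3 <- r4,r2: IF@3 ID@4 stall=1 (RAW on I0.r4 (WB@5)) EX@6 MEM@7 WB@8
I3 ld r2 <- r1: IF@4 ID@6 stall=0 (-) EX@7 MEM@8 WB@9
I4 mul r4 <- r1,r1: IF@6 ID@7 stall=0 (-) EX@8 MEM@9 WB@10
I5 ld r5 <- r2: IF@7 ID@8 stall=1 (RAW on I3.r2 (WB@9)) EX@10 MEM@11 WB@12
I6 ld r2 <- r3: IF@8 ID@10 stall=0 (-) EX@11 MEM@12 WB@13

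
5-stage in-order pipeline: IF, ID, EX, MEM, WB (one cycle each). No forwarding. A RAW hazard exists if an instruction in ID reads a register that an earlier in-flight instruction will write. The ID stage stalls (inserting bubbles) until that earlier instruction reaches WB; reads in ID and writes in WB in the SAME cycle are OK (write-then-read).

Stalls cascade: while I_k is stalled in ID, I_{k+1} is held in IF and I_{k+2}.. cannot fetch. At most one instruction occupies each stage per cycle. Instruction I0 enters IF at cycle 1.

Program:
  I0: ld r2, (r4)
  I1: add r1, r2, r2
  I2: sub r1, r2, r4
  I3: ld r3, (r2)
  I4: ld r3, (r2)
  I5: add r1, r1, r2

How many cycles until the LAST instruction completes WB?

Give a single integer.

I0 ld r2 <- r4: IF@1 ID@2 stall=0 (-) EX@3 MEM@4 WB@5
I1 add r1 <- r2,r2: IF@2 ID@3 stall=2 (RAW on I0.r2 (WB@5)) EX@6 MEM@7 WB@8
I2 sub r1 <- r2,r4: IF@3 ID@6 stall=0 (-) EX@7 MEM@8 WB@9
I3 ld r3 <- r2: IF@6 ID@7 stall=0 (-) EX@8 MEM@9 WB@10
I4 ld r3 <- r2: IF@7 ID@8 stall=0 (-) EX@9 MEM@10 WB@11
I5 add r1 <- r1,r2: IF@8 ID@9 stall=0 (-) EX@10 MEM@11 WB@12

Answer: 12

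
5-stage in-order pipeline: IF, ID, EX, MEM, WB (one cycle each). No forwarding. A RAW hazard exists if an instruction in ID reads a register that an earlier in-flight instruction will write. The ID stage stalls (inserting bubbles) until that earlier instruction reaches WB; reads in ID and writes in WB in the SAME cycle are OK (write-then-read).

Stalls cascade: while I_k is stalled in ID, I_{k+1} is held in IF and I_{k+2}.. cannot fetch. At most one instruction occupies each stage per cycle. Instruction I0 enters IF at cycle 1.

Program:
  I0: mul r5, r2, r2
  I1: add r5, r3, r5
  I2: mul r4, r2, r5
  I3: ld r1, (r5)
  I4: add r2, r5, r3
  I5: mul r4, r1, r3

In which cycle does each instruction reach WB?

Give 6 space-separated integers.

Answer: 5 8 11 12 13 15

Derivation:
I0 mul r5 <- r2,r2: IF@1 ID@2 stall=0 (-) EX@3 MEM@4 WB@5
I1 add r5 <- r3,r5: IF@2 ID@3 stall=2 (RAW on I0.r5 (WB@5)) EX@6 MEM@7 WB@8
I2 mul r4 <- r2,r5: IF@3 ID@6 stall=2 (RAW on I1.r5 (WB@8)) EX@9 MEM@10 WB@11
I3 ld r1 <- r5: IF@6 ID@9 stall=0 (-) EX@10 MEM@11 WB@12
I4 add r2 <- r5,r3: IF@9 ID@10 stall=0 (-) EX@11 MEM@12 WB@13
I5 mul r4 <- r1,r3: IF@10 ID@11 stall=1 (RAW on I3.r1 (WB@12)) EX@13 MEM@14 WB@15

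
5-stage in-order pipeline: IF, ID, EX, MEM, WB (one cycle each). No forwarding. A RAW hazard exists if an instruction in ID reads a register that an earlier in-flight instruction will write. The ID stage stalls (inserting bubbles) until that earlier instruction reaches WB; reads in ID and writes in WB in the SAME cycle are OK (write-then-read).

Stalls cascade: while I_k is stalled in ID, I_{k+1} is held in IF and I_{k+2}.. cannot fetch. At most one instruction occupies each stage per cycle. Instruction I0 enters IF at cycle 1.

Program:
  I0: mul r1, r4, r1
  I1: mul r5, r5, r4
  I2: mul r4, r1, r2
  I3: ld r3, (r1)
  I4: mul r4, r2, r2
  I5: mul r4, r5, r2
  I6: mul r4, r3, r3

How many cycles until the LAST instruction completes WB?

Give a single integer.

Answer: 12

Derivation:
I0 mul r1 <- r4,r1: IF@1 ID@2 stall=0 (-) EX@3 MEM@4 WB@5
I1 mul r5 <- r5,r4: IF@2 ID@3 stall=0 (-) EX@4 MEM@5 WB@6
I2 mul r4 <- r1,r2: IF@3 ID@4 stall=1 (RAW on I0.r1 (WB@5)) EX@6 MEM@7 WB@8
I3 ld r3 <- r1: IF@4 ID@6 stall=0 (-) EX@7 MEM@8 WB@9
I4 mul r4 <- r2,r2: IF@6 ID@7 stall=0 (-) EX@8 MEM@9 WB@10
I5 mul r4 <- r5,r2: IF@7 ID@8 stall=0 (-) EX@9 MEM@10 WB@11
I6 mul r4 <- r3,r3: IF@8 ID@9 stall=0 (-) EX@10 MEM@11 WB@12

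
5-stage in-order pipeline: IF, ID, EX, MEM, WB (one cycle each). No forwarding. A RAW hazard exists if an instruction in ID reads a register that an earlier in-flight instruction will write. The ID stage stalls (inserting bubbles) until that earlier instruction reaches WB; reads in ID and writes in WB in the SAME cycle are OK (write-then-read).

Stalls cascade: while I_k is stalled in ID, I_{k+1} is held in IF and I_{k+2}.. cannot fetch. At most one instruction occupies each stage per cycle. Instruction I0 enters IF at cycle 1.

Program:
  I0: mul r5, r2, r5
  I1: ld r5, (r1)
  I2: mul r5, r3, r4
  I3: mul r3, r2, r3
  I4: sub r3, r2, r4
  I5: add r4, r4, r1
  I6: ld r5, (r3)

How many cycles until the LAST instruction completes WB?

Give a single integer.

Answer: 12

Derivation:
I0 mul r5 <- r2,r5: IF@1 ID@2 stall=0 (-) EX@3 MEM@4 WB@5
I1 ld r5 <- r1: IF@2 ID@3 stall=0 (-) EX@4 MEM@5 WB@6
I2 mul r5 <- r3,r4: IF@3 ID@4 stall=0 (-) EX@5 MEM@6 WB@7
I3 mul r3 <- r2,r3: IF@4 ID@5 stall=0 (-) EX@6 MEM@7 WB@8
I4 sub r3 <- r2,r4: IF@5 ID@6 stall=0 (-) EX@7 MEM@8 WB@9
I5 add r4 <- r4,r1: IF@6 ID@7 stall=0 (-) EX@8 MEM@9 WB@10
I6 ld r5 <- r3: IF@7 ID@8 stall=1 (RAW on I4.r3 (WB@9)) EX@10 MEM@11 WB@12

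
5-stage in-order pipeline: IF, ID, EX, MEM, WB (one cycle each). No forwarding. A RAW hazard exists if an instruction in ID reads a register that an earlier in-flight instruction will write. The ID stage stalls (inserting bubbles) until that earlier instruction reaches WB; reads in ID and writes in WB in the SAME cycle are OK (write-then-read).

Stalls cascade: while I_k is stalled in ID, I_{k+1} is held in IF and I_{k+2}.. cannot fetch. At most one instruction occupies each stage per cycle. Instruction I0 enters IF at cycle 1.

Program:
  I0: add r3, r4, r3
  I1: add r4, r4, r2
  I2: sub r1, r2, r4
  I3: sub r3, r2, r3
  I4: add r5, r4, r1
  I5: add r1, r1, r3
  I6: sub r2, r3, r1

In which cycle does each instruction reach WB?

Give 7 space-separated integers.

I0 add r3 <- r4,r3: IF@1 ID@2 stall=0 (-) EX@3 MEM@4 WB@5
I1 add r4 <- r4,r2: IF@2 ID@3 stall=0 (-) EX@4 MEM@5 WB@6
I2 sub r1 <- r2,r4: IF@3 ID@4 stall=2 (RAW on I1.r4 (WB@6)) EX@7 MEM@8 WB@9
I3 sub r3 <- r2,r3: IF@4 ID@7 stall=0 (-) EX@8 MEM@9 WB@10
I4 add r5 <- r4,r1: IF@7 ID@8 stall=1 (RAW on I2.r1 (WB@9)) EX@10 MEM@11 WB@12
I5 add r1 <- r1,r3: IF@8 ID@10 stall=0 (-) EX@11 MEM@12 WB@13
I6 sub r2 <- r3,r1: IF@10 ID@11 stall=2 (RAW on I5.r1 (WB@13)) EX@14 MEM@15 WB@16

Answer: 5 6 9 10 12 13 16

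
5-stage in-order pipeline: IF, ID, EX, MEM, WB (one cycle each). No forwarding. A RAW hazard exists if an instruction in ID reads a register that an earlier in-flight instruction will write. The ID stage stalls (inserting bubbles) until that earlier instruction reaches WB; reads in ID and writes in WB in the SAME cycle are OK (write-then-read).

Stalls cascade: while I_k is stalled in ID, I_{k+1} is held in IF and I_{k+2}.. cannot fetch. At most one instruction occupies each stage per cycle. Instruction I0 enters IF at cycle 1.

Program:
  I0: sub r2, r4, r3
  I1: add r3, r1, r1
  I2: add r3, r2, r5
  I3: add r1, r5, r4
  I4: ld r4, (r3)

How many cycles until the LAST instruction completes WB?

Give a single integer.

Answer: 11

Derivation:
I0 sub r2 <- r4,r3: IF@1 ID@2 stall=0 (-) EX@3 MEM@4 WB@5
I1 add r3 <- r1,r1: IF@2 ID@3 stall=0 (-) EX@4 MEM@5 WB@6
I2 add r3 <- r2,r5: IF@3 ID@4 stall=1 (RAW on I0.r2 (WB@5)) EX@6 MEM@7 WB@8
I3 add r1 <- r5,r4: IF@4 ID@6 stall=0 (-) EX@7 MEM@8 WB@9
I4 ld r4 <- r3: IF@6 ID@7 stall=1 (RAW on I2.r3 (WB@8)) EX@9 MEM@10 WB@11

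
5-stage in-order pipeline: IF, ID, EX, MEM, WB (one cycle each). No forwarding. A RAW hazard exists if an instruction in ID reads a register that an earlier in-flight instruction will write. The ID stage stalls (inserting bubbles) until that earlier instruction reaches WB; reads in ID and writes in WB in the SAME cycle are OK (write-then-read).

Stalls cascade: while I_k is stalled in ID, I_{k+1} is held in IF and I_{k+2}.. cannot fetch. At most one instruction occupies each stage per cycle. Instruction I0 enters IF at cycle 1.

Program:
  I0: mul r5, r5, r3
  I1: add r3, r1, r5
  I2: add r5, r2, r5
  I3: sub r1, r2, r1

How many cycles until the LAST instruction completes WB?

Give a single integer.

Answer: 10

Derivation:
I0 mul r5 <- r5,r3: IF@1 ID@2 stall=0 (-) EX@3 MEM@4 WB@5
I1 add r3 <- r1,r5: IF@2 ID@3 stall=2 (RAW on I0.r5 (WB@5)) EX@6 MEM@7 WB@8
I2 add r5 <- r2,r5: IF@3 ID@6 stall=0 (-) EX@7 MEM@8 WB@9
I3 sub r1 <- r2,r1: IF@6 ID@7 stall=0 (-) EX@8 MEM@9 WB@10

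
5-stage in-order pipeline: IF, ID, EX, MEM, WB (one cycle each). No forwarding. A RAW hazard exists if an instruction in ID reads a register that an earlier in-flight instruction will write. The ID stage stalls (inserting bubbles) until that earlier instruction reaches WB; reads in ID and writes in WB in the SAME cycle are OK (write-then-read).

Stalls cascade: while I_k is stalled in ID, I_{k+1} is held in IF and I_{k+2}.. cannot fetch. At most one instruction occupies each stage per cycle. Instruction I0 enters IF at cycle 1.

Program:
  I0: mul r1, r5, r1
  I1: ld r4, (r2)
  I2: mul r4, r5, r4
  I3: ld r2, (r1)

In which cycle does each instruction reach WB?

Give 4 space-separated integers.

I0 mul r1 <- r5,r1: IF@1 ID@2 stall=0 (-) EX@3 MEM@4 WB@5
I1 ld r4 <- r2: IF@2 ID@3 stall=0 (-) EX@4 MEM@5 WB@6
I2 mul r4 <- r5,r4: IF@3 ID@4 stall=2 (RAW on I1.r4 (WB@6)) EX@7 MEM@8 WB@9
I3 ld r2 <- r1: IF@4 ID@7 stall=0 (-) EX@8 MEM@9 WB@10

Answer: 5 6 9 10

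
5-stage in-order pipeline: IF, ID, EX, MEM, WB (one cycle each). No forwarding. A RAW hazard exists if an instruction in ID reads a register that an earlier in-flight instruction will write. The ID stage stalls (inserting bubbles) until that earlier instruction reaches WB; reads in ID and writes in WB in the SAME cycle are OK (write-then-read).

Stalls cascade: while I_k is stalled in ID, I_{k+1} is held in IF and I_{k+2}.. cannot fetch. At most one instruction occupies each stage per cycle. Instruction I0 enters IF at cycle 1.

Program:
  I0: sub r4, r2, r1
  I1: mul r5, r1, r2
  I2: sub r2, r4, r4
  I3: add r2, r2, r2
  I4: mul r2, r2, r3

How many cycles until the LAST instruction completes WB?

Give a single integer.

I0 sub r4 <- r2,r1: IF@1 ID@2 stall=0 (-) EX@3 MEM@4 WB@5
I1 mul r5 <- r1,r2: IF@2 ID@3 stall=0 (-) EX@4 MEM@5 WB@6
I2 sub r2 <- r4,r4: IF@3 ID@4 stall=1 (RAW on I0.r4 (WB@5)) EX@6 MEM@7 WB@8
I3 add r2 <- r2,r2: IF@4 ID@6 stall=2 (RAW on I2.r2 (WB@8)) EX@9 MEM@10 WB@11
I4 mul r2 <- r2,r3: IF@6 ID@9 stall=2 (RAW on I3.r2 (WB@11)) EX@12 MEM@13 WB@14

Answer: 14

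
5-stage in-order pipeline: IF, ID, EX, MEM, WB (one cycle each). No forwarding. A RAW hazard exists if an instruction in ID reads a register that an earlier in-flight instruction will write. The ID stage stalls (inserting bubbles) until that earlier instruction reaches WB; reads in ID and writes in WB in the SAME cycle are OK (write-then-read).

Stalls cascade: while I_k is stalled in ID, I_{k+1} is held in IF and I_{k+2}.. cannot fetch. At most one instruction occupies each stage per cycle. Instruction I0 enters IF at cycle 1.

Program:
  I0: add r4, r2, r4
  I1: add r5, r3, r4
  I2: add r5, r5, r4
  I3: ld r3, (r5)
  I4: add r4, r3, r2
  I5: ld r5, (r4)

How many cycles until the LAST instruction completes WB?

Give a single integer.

Answer: 20

Derivation:
I0 add r4 <- r2,r4: IF@1 ID@2 stall=0 (-) EX@3 MEM@4 WB@5
I1 add r5 <- r3,r4: IF@2 ID@3 stall=2 (RAW on I0.r4 (WB@5)) EX@6 MEM@7 WB@8
I2 add r5 <- r5,r4: IF@3 ID@6 stall=2 (RAW on I1.r5 (WB@8)) EX@9 MEM@10 WB@11
I3 ld r3 <- r5: IF@6 ID@9 stall=2 (RAW on I2.r5 (WB@11)) EX@12 MEM@13 WB@14
I4 add r4 <- r3,r2: IF@9 ID@12 stall=2 (RAW on I3.r3 (WB@14)) EX@15 MEM@16 WB@17
I5 ld r5 <- r4: IF@12 ID@15 stall=2 (RAW on I4.r4 (WB@17)) EX@18 MEM@19 WB@20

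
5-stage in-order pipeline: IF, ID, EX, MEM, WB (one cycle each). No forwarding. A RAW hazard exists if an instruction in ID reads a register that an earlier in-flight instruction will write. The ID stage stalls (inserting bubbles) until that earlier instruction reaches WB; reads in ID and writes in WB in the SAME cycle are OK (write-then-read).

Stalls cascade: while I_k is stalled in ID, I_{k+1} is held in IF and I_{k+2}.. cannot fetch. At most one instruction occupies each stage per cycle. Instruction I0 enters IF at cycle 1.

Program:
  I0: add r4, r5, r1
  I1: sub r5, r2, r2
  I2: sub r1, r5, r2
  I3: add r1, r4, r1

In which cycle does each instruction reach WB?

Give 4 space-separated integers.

I0 add r4 <- r5,r1: IF@1 ID@2 stall=0 (-) EX@3 MEM@4 WB@5
I1 sub r5 <- r2,r2: IF@2 ID@3 stall=0 (-) EX@4 MEM@5 WB@6
I2 sub r1 <- r5,r2: IF@3 ID@4 stall=2 (RAW on I1.r5 (WB@6)) EX@7 MEM@8 WB@9
I3 add r1 <- r4,r1: IF@4 ID@7 stall=2 (RAW on I2.r1 (WB@9)) EX@10 MEM@11 WB@12

Answer: 5 6 9 12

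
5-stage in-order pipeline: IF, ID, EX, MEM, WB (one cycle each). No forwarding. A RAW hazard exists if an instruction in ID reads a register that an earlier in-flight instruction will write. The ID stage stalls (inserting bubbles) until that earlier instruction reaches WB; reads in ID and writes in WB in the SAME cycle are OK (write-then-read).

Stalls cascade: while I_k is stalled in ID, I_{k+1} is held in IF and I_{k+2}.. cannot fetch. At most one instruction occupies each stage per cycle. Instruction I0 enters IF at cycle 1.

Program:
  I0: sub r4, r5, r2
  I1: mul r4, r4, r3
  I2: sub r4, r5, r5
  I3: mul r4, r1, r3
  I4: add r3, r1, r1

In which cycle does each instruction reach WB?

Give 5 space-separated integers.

Answer: 5 8 9 10 11

Derivation:
I0 sub r4 <- r5,r2: IF@1 ID@2 stall=0 (-) EX@3 MEM@4 WB@5
I1 mul r4 <- r4,r3: IF@2 ID@3 stall=2 (RAW on I0.r4 (WB@5)) EX@6 MEM@7 WB@8
I2 sub r4 <- r5,r5: IF@3 ID@6 stall=0 (-) EX@7 MEM@8 WB@9
I3 mul r4 <- r1,r3: IF@6 ID@7 stall=0 (-) EX@8 MEM@9 WB@10
I4 add r3 <- r1,r1: IF@7 ID@8 stall=0 (-) EX@9 MEM@10 WB@11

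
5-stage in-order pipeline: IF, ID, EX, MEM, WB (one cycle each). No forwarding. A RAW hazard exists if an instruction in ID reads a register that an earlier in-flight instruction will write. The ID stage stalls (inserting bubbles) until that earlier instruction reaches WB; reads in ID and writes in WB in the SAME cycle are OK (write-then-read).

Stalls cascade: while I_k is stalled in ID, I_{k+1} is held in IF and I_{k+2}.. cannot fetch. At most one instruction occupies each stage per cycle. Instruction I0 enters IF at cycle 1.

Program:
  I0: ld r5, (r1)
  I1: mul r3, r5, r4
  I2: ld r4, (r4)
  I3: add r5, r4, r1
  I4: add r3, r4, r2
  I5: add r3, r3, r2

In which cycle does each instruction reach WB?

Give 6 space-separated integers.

Answer: 5 8 9 12 13 16

Derivation:
I0 ld r5 <- r1: IF@1 ID@2 stall=0 (-) EX@3 MEM@4 WB@5
I1 mul r3 <- r5,r4: IF@2 ID@3 stall=2 (RAW on I0.r5 (WB@5)) EX@6 MEM@7 WB@8
I2 ld r4 <- r4: IF@3 ID@6 stall=0 (-) EX@7 MEM@8 WB@9
I3 add r5 <- r4,r1: IF@6 ID@7 stall=2 (RAW on I2.r4 (WB@9)) EX@10 MEM@11 WB@12
I4 add r3 <- r4,r2: IF@7 ID@10 stall=0 (-) EX@11 MEM@12 WB@13
I5 add r3 <- r3,r2: IF@10 ID@11 stall=2 (RAW on I4.r3 (WB@13)) EX@14 MEM@15 WB@16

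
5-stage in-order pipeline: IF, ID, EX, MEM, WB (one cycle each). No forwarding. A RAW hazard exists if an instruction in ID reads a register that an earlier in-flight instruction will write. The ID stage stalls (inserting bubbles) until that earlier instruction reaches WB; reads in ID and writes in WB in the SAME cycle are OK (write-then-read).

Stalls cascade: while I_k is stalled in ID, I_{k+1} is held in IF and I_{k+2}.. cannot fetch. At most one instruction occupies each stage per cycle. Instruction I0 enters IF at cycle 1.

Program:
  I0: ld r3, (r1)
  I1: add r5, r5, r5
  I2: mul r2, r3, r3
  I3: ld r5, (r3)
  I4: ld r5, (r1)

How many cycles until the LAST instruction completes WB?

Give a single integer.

I0 ld r3 <- r1: IF@1 ID@2 stall=0 (-) EX@3 MEM@4 WB@5
I1 add r5 <- r5,r5: IF@2 ID@3 stall=0 (-) EX@4 MEM@5 WB@6
I2 mul r2 <- r3,r3: IF@3 ID@4 stall=1 (RAW on I0.r3 (WB@5)) EX@6 MEM@7 WB@8
I3 ld r5 <- r3: IF@4 ID@6 stall=0 (-) EX@7 MEM@8 WB@9
I4 ld r5 <- r1: IF@6 ID@7 stall=0 (-) EX@8 MEM@9 WB@10

Answer: 10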